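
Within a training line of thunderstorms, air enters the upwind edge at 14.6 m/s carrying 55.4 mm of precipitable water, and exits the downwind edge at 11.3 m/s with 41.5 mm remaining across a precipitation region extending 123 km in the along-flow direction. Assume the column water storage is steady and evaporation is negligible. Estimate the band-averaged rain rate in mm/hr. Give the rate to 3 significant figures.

Column moisture flux per unit crosswind length is F = V × PW.
Inflow: F_in = 14.6 × 55.4 = 808.84 mm·m/s
Outflow: F_out = 11.3 × 41.5 = 468.95 mm·m/s
Steady-state rate R = (F_in − F_out)/L = (808.84 − 468.95) / 123000 m = 2.763e-03 mm/s.
R = 2.763e-03 × 3600 = 9.95 mm/hr.

R ≈ 9.95 mm/hr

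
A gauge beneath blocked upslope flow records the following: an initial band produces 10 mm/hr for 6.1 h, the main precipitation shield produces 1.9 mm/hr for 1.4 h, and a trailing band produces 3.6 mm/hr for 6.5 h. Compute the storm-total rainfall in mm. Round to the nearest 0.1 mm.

Total = Σ Rᵢ Δtᵢ = 10 × 6.1 + 1.9 × 1.4 + 3.6 × 6.5
      = 61 + 2.66 + 23.4 = 87.1 mm.

total ≈ 87.1 mm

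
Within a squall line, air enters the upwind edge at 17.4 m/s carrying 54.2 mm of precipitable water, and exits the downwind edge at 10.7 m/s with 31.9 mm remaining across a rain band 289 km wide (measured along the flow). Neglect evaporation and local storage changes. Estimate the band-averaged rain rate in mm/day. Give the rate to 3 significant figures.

Column moisture flux per unit crosswind length is F = V × PW.
Inflow: F_in = 17.4 × 54.2 = 943.08 mm·m/s
Outflow: F_out = 10.7 × 31.9 = 341.33 mm·m/s
Steady-state rate R = (F_in − F_out)/L = (943.08 − 341.33) / 289000 m = 2.082e-03 mm/s.
R = 2.082e-03 × 3600 × 24 = 180 mm/day.

R ≈ 180 mm/day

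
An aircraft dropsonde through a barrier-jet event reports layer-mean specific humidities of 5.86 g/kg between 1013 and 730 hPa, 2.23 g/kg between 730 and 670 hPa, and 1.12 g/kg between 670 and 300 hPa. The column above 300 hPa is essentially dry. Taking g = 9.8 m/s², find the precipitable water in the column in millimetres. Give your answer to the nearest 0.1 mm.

PW ≈ 22.5 mm

Precipitable water is the column-integrated vapour mass per unit area: PW = (1/g) Σ q̄ Δp, with q in kg/kg and Δp in Pa (1 kg/m² of water = 1 mm).
Layer 1013–730 hPa: Δp = 283 hPa = 28300 Pa, q̄ = 0.00586 kg/kg → 0.00586 × 28300 / 9.8 = 16.92 mm
Layer 730–670 hPa: Δp = 60 hPa = 6000 Pa, q̄ = 0.00223 kg/kg → 0.00223 × 6000 / 9.8 = 1.37 mm
Layer 670–300 hPa: Δp = 370 hPa = 37000 Pa, q̄ = 0.00112 kg/kg → 0.00112 × 37000 / 9.8 = 4.23 mm
PW = 16.92 + 1.37 + 4.23 = 22.52 ≈ 22.5 mm.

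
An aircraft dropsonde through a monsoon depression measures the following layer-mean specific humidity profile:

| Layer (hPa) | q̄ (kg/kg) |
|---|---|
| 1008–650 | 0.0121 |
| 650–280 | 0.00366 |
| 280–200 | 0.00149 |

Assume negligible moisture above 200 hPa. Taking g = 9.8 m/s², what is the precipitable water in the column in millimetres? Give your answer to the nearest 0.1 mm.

PW ≈ 59.2 mm

Precipitable water is the column-integrated vapour mass per unit area: PW = (1/g) Σ q̄ Δp, with q in kg/kg and Δp in Pa (1 kg/m² of water = 1 mm).
Layer 1008–650 hPa: Δp = 358 hPa = 35800 Pa, q̄ = 0.0121 kg/kg → 0.0121 × 35800 / 9.8 = 44.20 mm
Layer 650–280 hPa: Δp = 370 hPa = 37000 Pa, q̄ = 0.00366 kg/kg → 0.00366 × 37000 / 9.8 = 13.82 mm
Layer 280–200 hPa: Δp = 80 hPa = 8000 Pa, q̄ = 0.00149 kg/kg → 0.00149 × 8000 / 9.8 = 1.22 mm
PW = 44.20 + 13.82 + 1.22 = 59.24 ≈ 59.2 mm.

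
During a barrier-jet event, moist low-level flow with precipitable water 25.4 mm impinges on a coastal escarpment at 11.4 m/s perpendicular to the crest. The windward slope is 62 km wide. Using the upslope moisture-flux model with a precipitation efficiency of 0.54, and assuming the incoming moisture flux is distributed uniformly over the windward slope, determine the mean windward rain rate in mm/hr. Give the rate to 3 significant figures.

R ≈ 9.08 mm/hr

Incoming column moisture flux per unit ridge length: F = V × PW = 11.4 × 25.4 = 289.56 mm·m/s.
Spread over the 62 km slope with efficiency ε = 0.54: R = ε·F/W = 0.54 × 289.56 / 62000 m = 2.522e-03 mm/s.
R = 2.522e-03 × 3600 = 9.08 mm/hr.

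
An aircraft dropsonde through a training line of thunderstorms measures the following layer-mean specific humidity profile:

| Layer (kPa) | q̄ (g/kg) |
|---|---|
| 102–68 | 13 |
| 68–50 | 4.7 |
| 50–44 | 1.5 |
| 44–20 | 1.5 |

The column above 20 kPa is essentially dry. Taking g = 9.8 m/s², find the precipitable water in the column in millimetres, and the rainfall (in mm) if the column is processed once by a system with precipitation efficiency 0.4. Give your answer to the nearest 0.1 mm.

Precipitable water is the column-integrated vapour mass per unit area: PW = (1/g) Σ q̄ Δp, with q in kg/kg and Δp in Pa (1 kg/m² of water = 1 mm).
Layer 102–68 kPa: Δp = 340 hPa = 34000 Pa, q̄ = 0.013 kg/kg → 0.013 × 34000 / 9.8 = 45.10 mm
Layer 68–50 kPa: Δp = 180 hPa = 18000 Pa, q̄ = 0.0047 kg/kg → 0.0047 × 18000 / 9.8 = 8.63 mm
Layer 50–44 kPa: Δp = 60 hPa = 6000 Pa, q̄ = 0.0015 kg/kg → 0.0015 × 6000 / 9.8 = 0.92 mm
Layer 44–20 kPa: Δp = 240 hPa = 24000 Pa, q̄ = 0.0015 kg/kg → 0.0015 × 24000 / 9.8 = 3.67 mm
PW = 45.10 + 8.63 + 0.92 + 3.67 = 58.32 ≈ 58.3 mm.
Rainfall = ε × PW = 0.4 × 58.3 = 23.3 mm.

PW ≈ 58.3 mm; rainfall ≈ 23.3 mm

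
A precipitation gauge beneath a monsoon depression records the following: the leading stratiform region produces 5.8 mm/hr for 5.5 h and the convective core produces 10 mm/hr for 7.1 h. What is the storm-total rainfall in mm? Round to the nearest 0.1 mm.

Total = Σ Rᵢ Δtᵢ = 5.8 × 5.5 + 10 × 7.1
      = 31.9 + 71 = 102.9 mm.

total ≈ 102.9 mm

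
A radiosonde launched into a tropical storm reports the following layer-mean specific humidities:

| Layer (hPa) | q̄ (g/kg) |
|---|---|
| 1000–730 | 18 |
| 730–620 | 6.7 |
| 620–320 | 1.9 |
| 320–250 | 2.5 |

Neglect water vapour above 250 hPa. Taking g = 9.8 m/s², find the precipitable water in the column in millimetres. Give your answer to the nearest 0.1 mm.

PW ≈ 64.7 mm

Precipitable water is the column-integrated vapour mass per unit area: PW = (1/g) Σ q̄ Δp, with q in kg/kg and Δp in Pa (1 kg/m² of water = 1 mm).
Layer 1000–730 hPa: Δp = 270 hPa = 27000 Pa, q̄ = 0.018 kg/kg → 0.018 × 27000 / 9.8 = 49.59 mm
Layer 730–620 hPa: Δp = 110 hPa = 11000 Pa, q̄ = 0.0067 kg/kg → 0.0067 × 11000 / 9.8 = 7.52 mm
Layer 620–320 hPa: Δp = 300 hPa = 30000 Pa, q̄ = 0.0019 kg/kg → 0.0019 × 30000 / 9.8 = 5.82 mm
Layer 320–250 hPa: Δp = 70 hPa = 7000 Pa, q̄ = 0.0025 kg/kg → 0.0025 × 7000 / 9.8 = 1.79 mm
PW = 49.59 + 7.52 + 5.82 + 1.79 = 64.72 ≈ 64.7 mm.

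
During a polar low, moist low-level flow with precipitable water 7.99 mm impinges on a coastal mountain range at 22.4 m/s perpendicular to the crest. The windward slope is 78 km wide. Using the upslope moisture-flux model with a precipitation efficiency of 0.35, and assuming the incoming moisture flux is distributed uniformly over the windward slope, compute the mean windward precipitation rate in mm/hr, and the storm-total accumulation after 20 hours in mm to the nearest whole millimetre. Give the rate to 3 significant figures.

Incoming column moisture flux per unit ridge length: F = V × PW = 22.4 × 7.99 = 178.976 mm·m/s.
Spread over the 78 km slope with efficiency ε = 0.35: R = ε·F/W = 0.35 × 178.976 / 78000 m = 8.031e-04 mm/s.
R = 8.031e-04 × 3600 = 2.89 mm/hr.
Over 20 h: total = 2.89 × 20 = 57.8 ≈ 58 mm.

R ≈ 2.89 mm/hr; total ≈ 58 mm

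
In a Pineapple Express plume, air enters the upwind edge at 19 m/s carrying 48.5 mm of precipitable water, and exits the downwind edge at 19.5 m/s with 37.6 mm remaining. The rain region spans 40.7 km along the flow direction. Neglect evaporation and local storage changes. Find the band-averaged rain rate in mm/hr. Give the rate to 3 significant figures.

R ≈ 16.7 mm/hr

Column moisture flux per unit crosswind length is F = V × PW.
Inflow: F_in = 19 × 48.5 = 921.5 mm·m/s
Outflow: F_out = 19.5 × 37.6 = 733.2 mm·m/s
Steady-state rate R = (F_in − F_out)/L = (921.5 − 733.2) / 40700 m = 4.627e-03 mm/s.
R = 4.627e-03 × 3600 = 16.7 mm/hr.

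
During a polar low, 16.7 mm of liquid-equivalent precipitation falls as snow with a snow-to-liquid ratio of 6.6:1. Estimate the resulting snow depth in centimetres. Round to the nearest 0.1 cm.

snow depth ≈ 11.0 cm

Snow depth = liquid × ratio = 16.7 mm × 6.6 = 110.22 mm = 11.0 cm.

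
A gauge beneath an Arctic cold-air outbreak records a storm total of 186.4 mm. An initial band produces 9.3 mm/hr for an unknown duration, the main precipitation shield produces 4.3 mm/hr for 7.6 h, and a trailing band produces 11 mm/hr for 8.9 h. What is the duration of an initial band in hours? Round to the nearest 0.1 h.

duration ≈ 6.0 h

Known phases: 4.3 × 7.6 + 11 × 8.9 = 32.68 + 97.9 = 130.58 mm.
Remaining depth = 186.4 − 130.58 = 55.82 mm.
Duration = 55.82 / 9.3 = 6.0 h.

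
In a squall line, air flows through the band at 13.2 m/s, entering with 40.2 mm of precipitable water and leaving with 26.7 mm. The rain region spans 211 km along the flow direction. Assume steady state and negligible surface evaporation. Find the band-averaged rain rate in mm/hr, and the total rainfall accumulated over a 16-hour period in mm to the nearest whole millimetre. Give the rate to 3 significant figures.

Column moisture flux per unit crosswind length is F = V × PW.
Inflow: F_in = 13.2 × 40.2 = 530.64 mm·m/s
Outflow: F_out = 13.2 × 26.7 = 352.44 mm·m/s
Steady-state rate R = (F_in − F_out)/L = (530.64 − 352.44) / 211000 m = 8.445e-04 mm/s.
R = 8.445e-04 × 3600 = 3.04 mm/hr.
Over 16 h: total = 3.04 × 16 = 48.64 ≈ 49 mm.

R ≈ 3.04 mm/hr; total ≈ 49 mm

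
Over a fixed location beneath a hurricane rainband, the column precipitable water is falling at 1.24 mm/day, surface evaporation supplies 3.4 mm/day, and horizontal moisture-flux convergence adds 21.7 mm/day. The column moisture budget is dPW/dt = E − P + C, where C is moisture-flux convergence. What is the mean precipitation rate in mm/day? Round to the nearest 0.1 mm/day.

P ≈ 26.3 mm/day

dPW/dt = -1.24 mm/day.
P = E + C − dPW/dt = 3.4 + (21.7) − (-1.24) = 26.3 mm/day.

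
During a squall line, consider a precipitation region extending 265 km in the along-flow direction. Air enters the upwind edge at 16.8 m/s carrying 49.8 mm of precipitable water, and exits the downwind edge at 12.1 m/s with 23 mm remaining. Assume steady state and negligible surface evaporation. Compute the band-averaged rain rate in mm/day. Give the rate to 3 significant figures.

R ≈ 182 mm/day

Column moisture flux per unit crosswind length is F = V × PW.
Inflow: F_in = 16.8 × 49.8 = 836.64 mm·m/s
Outflow: F_out = 12.1 × 23 = 278.3 mm·m/s
Steady-state rate R = (F_in − F_out)/L = (836.64 − 278.3) / 265000 m = 2.107e-03 mm/s.
R = 2.107e-03 × 3600 × 24 = 182 mm/day.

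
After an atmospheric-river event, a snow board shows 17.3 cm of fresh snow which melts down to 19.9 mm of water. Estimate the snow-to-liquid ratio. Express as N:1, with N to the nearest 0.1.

ratio ≈ 8.7

Ratio = snow depth / SWE = 173 mm / 19.9 mm = 8.7, i.e. 8.7:1.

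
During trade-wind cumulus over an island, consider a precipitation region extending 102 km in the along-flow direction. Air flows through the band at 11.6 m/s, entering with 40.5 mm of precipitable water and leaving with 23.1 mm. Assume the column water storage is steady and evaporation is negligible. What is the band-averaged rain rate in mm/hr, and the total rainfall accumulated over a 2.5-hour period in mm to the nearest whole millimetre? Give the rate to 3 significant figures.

Column moisture flux per unit crosswind length is F = V × PW.
Inflow: F_in = 11.6 × 40.5 = 469.8 mm·m/s
Outflow: F_out = 11.6 × 23.1 = 267.96 mm·m/s
Steady-state rate R = (F_in − F_out)/L = (469.8 − 267.96) / 102000 m = 1.979e-03 mm/s.
R = 1.979e-03 × 3600 = 7.12 mm/hr.
Over 2.5 h: total = 7.12 × 2.5 = 17.8 ≈ 18 mm.

R ≈ 7.12 mm/hr; total ≈ 18 mm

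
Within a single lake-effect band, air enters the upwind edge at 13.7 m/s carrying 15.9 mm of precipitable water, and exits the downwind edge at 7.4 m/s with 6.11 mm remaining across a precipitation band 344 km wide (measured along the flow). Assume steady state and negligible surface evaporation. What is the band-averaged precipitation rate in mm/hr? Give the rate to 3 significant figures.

R ≈ 1.81 mm/hr

Column moisture flux per unit crosswind length is F = V × PW.
Inflow: F_in = 13.7 × 15.9 = 217.83 mm·m/s
Outflow: F_out = 7.4 × 6.11 = 45.214 mm·m/s
Steady-state rate R = (F_in − F_out)/L = (217.83 − 45.214) / 344000 m = 5.018e-04 mm/s.
R = 5.018e-04 × 3600 = 1.81 mm/hr.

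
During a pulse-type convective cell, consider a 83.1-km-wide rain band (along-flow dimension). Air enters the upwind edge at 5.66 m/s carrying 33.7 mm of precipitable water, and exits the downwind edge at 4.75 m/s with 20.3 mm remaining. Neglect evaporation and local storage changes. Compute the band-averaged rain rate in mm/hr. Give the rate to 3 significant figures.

Column moisture flux per unit crosswind length is F = V × PW.
Inflow: F_in = 5.66 × 33.7 = 190.742 mm·m/s
Outflow: F_out = 4.75 × 20.3 = 96.425 mm·m/s
Steady-state rate R = (F_in − F_out)/L = (190.742 − 96.425) / 83100 m = 1.135e-03 mm/s.
R = 1.135e-03 × 3600 = 4.09 mm/hr.

R ≈ 4.09 mm/hr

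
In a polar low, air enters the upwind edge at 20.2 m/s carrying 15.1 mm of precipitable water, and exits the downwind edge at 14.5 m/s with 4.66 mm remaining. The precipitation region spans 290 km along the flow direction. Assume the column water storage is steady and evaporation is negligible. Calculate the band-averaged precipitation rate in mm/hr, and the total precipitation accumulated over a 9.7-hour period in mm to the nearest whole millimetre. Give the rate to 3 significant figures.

R ≈ 2.95 mm/hr; total ≈ 29 mm

Column moisture flux per unit crosswind length is F = V × PW.
Inflow: F_in = 20.2 × 15.1 = 305.02 mm·m/s
Outflow: F_out = 14.5 × 4.66 = 67.57 mm·m/s
Steady-state rate R = (F_in − F_out)/L = (305.02 − 67.57) / 290000 m = 8.188e-04 mm/s.
R = 8.188e-04 × 3600 = 2.95 mm/hr.
Over 9.7 h: total = 2.95 × 9.7 = 28.615 ≈ 29 mm.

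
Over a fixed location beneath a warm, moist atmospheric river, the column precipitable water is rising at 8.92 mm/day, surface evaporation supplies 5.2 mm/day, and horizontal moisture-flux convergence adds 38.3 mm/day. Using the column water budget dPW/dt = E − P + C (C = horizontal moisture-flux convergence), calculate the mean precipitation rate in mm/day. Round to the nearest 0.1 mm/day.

dPW/dt = +8.92 mm/day.
P = E + C − dPW/dt = 5.2 + (38.3) − (+8.92) = 34.6 mm/day.

P ≈ 34.6 mm/day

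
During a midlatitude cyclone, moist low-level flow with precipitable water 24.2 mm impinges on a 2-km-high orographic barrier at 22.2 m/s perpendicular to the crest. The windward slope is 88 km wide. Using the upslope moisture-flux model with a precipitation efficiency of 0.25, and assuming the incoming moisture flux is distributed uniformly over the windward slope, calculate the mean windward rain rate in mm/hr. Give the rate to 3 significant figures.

Incoming column moisture flux per unit ridge length: F = V × PW = 22.2 × 24.2 = 537.24 mm·m/s.
Spread over the 88 km slope with efficiency ε = 0.25: R = ε·F/W = 0.25 × 537.24 / 88000 m = 1.526e-03 mm/s.
R = 1.526e-03 × 3600 = 5.49 mm/hr.

R ≈ 5.49 mm/hr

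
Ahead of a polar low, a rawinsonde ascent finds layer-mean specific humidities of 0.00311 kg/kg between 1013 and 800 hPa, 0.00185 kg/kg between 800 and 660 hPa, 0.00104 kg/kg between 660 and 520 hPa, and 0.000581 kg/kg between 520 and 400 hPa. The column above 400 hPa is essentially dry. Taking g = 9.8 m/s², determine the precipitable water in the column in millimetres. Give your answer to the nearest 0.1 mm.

PW ≈ 11.6 mm

Precipitable water is the column-integrated vapour mass per unit area: PW = (1/g) Σ q̄ Δp, with q in kg/kg and Δp in Pa (1 kg/m² of water = 1 mm).
Layer 1013–800 hPa: Δp = 213 hPa = 21300 Pa, q̄ = 0.00311 kg/kg → 0.00311 × 21300 / 9.8 = 6.76 mm
Layer 800–660 hPa: Δp = 140 hPa = 14000 Pa, q̄ = 0.00185 kg/kg → 0.00185 × 14000 / 9.8 = 2.64 mm
Layer 660–520 hPa: Δp = 140 hPa = 14000 Pa, q̄ = 0.00104 kg/kg → 0.00104 × 14000 / 9.8 = 1.49 mm
Layer 520–400 hPa: Δp = 120 hPa = 12000 Pa, q̄ = 0.000581 kg/kg → 0.000581 × 12000 / 9.8 = 0.71 mm
PW = 6.76 + 2.64 + 1.49 + 0.71 = 11.60 ≈ 11.6 mm.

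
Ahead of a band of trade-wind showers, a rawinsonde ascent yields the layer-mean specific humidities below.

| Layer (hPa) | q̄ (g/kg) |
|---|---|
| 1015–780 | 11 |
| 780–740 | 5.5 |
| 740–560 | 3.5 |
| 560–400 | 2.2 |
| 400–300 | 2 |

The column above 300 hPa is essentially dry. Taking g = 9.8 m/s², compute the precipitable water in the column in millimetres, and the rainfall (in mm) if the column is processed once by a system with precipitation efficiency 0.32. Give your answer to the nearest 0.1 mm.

Precipitable water is the column-integrated vapour mass per unit area: PW = (1/g) Σ q̄ Δp, with q in kg/kg and Δp in Pa (1 kg/m² of water = 1 mm).
Layer 1015–780 hPa: Δp = 235 hPa = 23500 Pa, q̄ = 0.011 kg/kg → 0.011 × 23500 / 9.8 = 26.38 mm
Layer 780–740 hPa: Δp = 40 hPa = 4000 Pa, q̄ = 0.0055 kg/kg → 0.0055 × 4000 / 9.8 = 2.24 mm
Layer 740–560 hPa: Δp = 180 hPa = 18000 Pa, q̄ = 0.0035 kg/kg → 0.0035 × 18000 / 9.8 = 6.43 mm
Layer 560–400 hPa: Δp = 160 hPa = 16000 Pa, q̄ = 0.0022 kg/kg → 0.0022 × 16000 / 9.8 = 3.59 mm
Layer 400–300 hPa: Δp = 100 hPa = 10000 Pa, q̄ = 0.002 kg/kg → 0.002 × 10000 / 9.8 = 2.04 mm
PW = 26.38 + 2.24 + 6.43 + 3.59 + 2.04 = 40.68 ≈ 40.7 mm.
Rainfall = ε × PW = 0.32 × 40.7 = 13.0 mm.

PW ≈ 40.7 mm; rainfall ≈ 13.0 mm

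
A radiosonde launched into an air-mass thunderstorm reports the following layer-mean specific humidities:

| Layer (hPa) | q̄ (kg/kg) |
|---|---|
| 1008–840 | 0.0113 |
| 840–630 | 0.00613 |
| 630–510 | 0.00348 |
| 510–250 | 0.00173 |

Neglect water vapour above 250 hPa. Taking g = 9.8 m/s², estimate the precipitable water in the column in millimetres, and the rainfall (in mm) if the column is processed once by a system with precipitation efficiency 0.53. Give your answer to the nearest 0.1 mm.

PW ≈ 41.4 mm; rainfall ≈ 21.9 mm

Precipitable water is the column-integrated vapour mass per unit area: PW = (1/g) Σ q̄ Δp, with q in kg/kg and Δp in Pa (1 kg/m² of water = 1 mm).
Layer 1008–840 hPa: Δp = 168 hPa = 16800 Pa, q̄ = 0.0113 kg/kg → 0.0113 × 16800 / 9.8 = 19.37 mm
Layer 840–630 hPa: Δp = 210 hPa = 21000 Pa, q̄ = 0.00613 kg/kg → 0.00613 × 21000 / 9.8 = 13.14 mm
Layer 630–510 hPa: Δp = 120 hPa = 12000 Pa, q̄ = 0.00348 kg/kg → 0.00348 × 12000 / 9.8 = 4.26 mm
Layer 510–250 hPa: Δp = 260 hPa = 26000 Pa, q̄ = 0.00173 kg/kg → 0.00173 × 26000 / 9.8 = 4.59 mm
PW = 19.37 + 13.14 + 4.26 + 4.59 = 41.36 ≈ 41.4 mm.
Rainfall = ε × PW = 0.53 × 41.4 = 21.9 mm.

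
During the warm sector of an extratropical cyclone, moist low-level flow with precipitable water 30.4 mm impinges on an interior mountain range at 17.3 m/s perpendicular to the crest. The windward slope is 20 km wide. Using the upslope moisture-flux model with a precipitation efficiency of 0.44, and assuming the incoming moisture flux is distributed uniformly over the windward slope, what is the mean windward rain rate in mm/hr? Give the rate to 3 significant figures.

R ≈ 41.7 mm/hr

Incoming column moisture flux per unit ridge length: F = V × PW = 17.3 × 30.4 = 525.92 mm·m/s.
Spread over the 20 km slope with efficiency ε = 0.44: R = ε·F/W = 0.44 × 525.92 / 20000 m = 1.157e-02 mm/s.
R = 1.157e-02 × 3600 = 41.7 mm/hr.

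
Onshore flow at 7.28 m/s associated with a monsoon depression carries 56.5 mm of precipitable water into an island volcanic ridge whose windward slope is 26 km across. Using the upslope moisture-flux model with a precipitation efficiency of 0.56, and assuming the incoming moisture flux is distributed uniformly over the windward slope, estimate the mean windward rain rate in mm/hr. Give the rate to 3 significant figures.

R ≈ 31.9 mm/hr

Incoming column moisture flux per unit ridge length: F = V × PW = 7.28 × 56.5 = 411.32 mm·m/s.
Spread over the 26 km slope with efficiency ε = 0.56: R = ε·F/W = 0.56 × 411.32 / 26000 m = 8.859e-03 mm/s.
R = 8.859e-03 × 3600 = 31.9 mm/hr.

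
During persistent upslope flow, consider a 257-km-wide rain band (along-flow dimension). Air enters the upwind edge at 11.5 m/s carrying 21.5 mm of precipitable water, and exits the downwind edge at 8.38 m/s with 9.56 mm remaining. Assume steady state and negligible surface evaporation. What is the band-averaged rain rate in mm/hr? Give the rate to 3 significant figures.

Column moisture flux per unit crosswind length is F = V × PW.
Inflow: F_in = 11.5 × 21.5 = 247.25 mm·m/s
Outflow: F_out = 8.38 × 9.56 = 80.1128 mm·m/s
Steady-state rate R = (F_in − F_out)/L = (247.25 − 80.1128) / 257000 m = 6.503e-04 mm/s.
R = 6.503e-04 × 3600 = 2.34 mm/hr.

R ≈ 2.34 mm/hr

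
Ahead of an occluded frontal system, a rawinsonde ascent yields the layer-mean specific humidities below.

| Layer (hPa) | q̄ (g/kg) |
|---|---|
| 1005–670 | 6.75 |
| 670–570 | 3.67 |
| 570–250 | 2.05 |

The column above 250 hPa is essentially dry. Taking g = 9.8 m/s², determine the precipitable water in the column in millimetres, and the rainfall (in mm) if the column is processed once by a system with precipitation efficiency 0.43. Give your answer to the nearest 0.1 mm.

PW ≈ 33.5 mm; rainfall ≈ 14.4 mm

Precipitable water is the column-integrated vapour mass per unit area: PW = (1/g) Σ q̄ Δp, with q in kg/kg and Δp in Pa (1 kg/m² of water = 1 mm).
Layer 1005–670 hPa: Δp = 335 hPa = 33500 Pa, q̄ = 0.00675 kg/kg → 0.00675 × 33500 / 9.8 = 23.07 mm
Layer 670–570 hPa: Δp = 100 hPa = 10000 Pa, q̄ = 0.00367 kg/kg → 0.00367 × 10000 / 9.8 = 3.74 mm
Layer 570–250 hPa: Δp = 320 hPa = 32000 Pa, q̄ = 0.00205 kg/kg → 0.00205 × 32000 / 9.8 = 6.69 mm
PW = 23.07 + 3.74 + 6.69 = 33.50 ≈ 33.5 mm.
Rainfall = ε × PW = 0.43 × 33.5 = 14.4 mm.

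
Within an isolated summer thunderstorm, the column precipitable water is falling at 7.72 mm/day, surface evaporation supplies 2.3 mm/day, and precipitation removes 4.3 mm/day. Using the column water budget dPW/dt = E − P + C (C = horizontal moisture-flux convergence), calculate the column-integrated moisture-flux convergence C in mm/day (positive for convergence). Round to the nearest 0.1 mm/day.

dPW/dt = -7.72 mm/day.
C = dPW/dt − E + P = (-7.72) − 2.3 + 4.3 = -5.7 mm/day.

C ≈ -5.7 mm/day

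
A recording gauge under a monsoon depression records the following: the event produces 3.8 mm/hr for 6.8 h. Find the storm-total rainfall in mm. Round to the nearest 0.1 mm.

total ≈ 25.8 mm

Total = Σ Rᵢ Δtᵢ = 3.8 × 6.8
      = 25.84 = 25.8 mm.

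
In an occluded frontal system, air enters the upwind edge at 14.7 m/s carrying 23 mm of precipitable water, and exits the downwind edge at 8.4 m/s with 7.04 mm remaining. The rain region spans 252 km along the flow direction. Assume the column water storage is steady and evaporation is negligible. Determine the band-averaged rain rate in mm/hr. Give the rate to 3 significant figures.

Column moisture flux per unit crosswind length is F = V × PW.
Inflow: F_in = 14.7 × 23 = 338.1 mm·m/s
Outflow: F_out = 8.4 × 7.04 = 59.136 mm·m/s
Steady-state rate R = (F_in − F_out)/L = (338.1 − 59.136) / 252000 m = 1.107e-03 mm/s.
R = 1.107e-03 × 3600 = 3.99 mm/hr.

R ≈ 3.99 mm/hr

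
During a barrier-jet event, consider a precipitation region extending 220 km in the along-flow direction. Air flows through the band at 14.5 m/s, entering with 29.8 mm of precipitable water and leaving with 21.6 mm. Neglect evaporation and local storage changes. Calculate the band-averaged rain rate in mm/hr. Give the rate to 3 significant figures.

R ≈ 1.95 mm/hr

Column moisture flux per unit crosswind length is F = V × PW.
Inflow: F_in = 14.5 × 29.8 = 432.1 mm·m/s
Outflow: F_out = 14.5 × 21.6 = 313.2 mm·m/s
Steady-state rate R = (F_in − F_out)/L = (432.1 − 313.2) / 220000 m = 5.405e-04 mm/s.
R = 5.405e-04 × 3600 = 1.95 mm/hr.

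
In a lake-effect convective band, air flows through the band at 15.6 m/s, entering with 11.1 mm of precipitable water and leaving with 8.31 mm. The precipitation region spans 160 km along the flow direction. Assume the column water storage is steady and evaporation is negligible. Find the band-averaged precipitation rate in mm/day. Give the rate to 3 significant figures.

R ≈ 23.5 mm/day

Column moisture flux per unit crosswind length is F = V × PW.
Inflow: F_in = 15.6 × 11.1 = 173.16 mm·m/s
Outflow: F_out = 15.6 × 8.31 = 129.636 mm·m/s
Steady-state rate R = (F_in − F_out)/L = (173.16 − 129.636) / 160000 m = 2.720e-04 mm/s.
R = 2.720e-04 × 3600 × 24 = 23.5 mm/day.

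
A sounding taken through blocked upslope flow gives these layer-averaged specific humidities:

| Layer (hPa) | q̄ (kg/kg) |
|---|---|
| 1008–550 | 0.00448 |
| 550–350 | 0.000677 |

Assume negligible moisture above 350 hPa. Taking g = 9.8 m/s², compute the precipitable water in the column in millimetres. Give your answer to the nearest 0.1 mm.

PW ≈ 22.3 mm

Precipitable water is the column-integrated vapour mass per unit area: PW = (1/g) Σ q̄ Δp, with q in kg/kg and Δp in Pa (1 kg/m² of water = 1 mm).
Layer 1008–550 hPa: Δp = 458 hPa = 45800 Pa, q̄ = 0.00448 kg/kg → 0.00448 × 45800 / 9.8 = 20.94 mm
Layer 550–350 hPa: Δp = 200 hPa = 20000 Pa, q̄ = 0.000677 kg/kg → 0.000677 × 20000 / 9.8 = 1.38 mm
PW = 20.94 + 1.38 = 22.32 ≈ 22.3 mm.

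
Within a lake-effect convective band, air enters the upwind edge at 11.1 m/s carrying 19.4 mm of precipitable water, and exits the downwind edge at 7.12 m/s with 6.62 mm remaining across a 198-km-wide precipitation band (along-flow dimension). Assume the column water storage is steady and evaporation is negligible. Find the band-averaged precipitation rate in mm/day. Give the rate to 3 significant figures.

Column moisture flux per unit crosswind length is F = V × PW.
Inflow: F_in = 11.1 × 19.4 = 215.34 mm·m/s
Outflow: F_out = 7.12 × 6.62 = 47.1344 mm·m/s
Steady-state rate R = (F_in − F_out)/L = (215.34 − 47.1344) / 198000 m = 8.495e-04 mm/s.
R = 8.495e-04 × 3600 × 24 = 73.4 mm/day.

R ≈ 73.4 mm/day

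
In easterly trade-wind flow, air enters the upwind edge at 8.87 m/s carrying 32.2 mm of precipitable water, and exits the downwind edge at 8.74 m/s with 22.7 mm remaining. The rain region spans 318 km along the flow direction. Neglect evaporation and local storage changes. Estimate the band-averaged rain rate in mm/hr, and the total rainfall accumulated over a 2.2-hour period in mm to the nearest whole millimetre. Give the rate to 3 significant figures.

R ≈ 0.987 mm/hr; total ≈ 2 mm

Column moisture flux per unit crosswind length is F = V × PW.
Inflow: F_in = 8.87 × 32.2 = 285.614 mm·m/s
Outflow: F_out = 8.74 × 22.7 = 198.398 mm·m/s
Steady-state rate R = (F_in − F_out)/L = (285.614 − 198.398) / 318000 m = 2.743e-04 mm/s.
R = 2.743e-04 × 3600 = 0.987 mm/hr.
Over 2.2 h: total = 0.987 × 2.2 = 2.1714 ≈ 2 mm.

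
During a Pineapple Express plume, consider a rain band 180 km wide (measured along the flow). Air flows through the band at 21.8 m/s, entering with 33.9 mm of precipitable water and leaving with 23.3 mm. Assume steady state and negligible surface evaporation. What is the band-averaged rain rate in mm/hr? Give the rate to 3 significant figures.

Column moisture flux per unit crosswind length is F = V × PW.
Inflow: F_in = 21.8 × 33.9 = 739.02 mm·m/s
Outflow: F_out = 21.8 × 23.3 = 507.94 mm·m/s
Steady-state rate R = (F_in − F_out)/L = (739.02 − 507.94) / 180000 m = 1.284e-03 mm/s.
R = 1.284e-03 × 3600 = 4.62 mm/hr.

R ≈ 4.62 mm/hr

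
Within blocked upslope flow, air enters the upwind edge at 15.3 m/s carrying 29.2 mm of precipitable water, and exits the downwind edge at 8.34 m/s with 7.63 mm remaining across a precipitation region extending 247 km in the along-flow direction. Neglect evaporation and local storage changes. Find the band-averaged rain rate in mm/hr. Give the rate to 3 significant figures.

R ≈ 5.58 mm/hr

Column moisture flux per unit crosswind length is F = V × PW.
Inflow: F_in = 15.3 × 29.2 = 446.76 mm·m/s
Outflow: F_out = 8.34 × 7.63 = 63.6342 mm·m/s
Steady-state rate R = (F_in − F_out)/L = (446.76 − 63.6342) / 247000 m = 1.551e-03 mm/s.
R = 1.551e-03 × 3600 = 5.58 mm/hr.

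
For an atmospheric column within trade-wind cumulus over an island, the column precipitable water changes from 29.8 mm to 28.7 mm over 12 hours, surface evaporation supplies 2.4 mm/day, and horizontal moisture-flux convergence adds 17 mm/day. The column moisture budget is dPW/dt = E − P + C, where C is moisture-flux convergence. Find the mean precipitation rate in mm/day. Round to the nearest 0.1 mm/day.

dPW/dt = (28.7 − 29.8) mm / (12/24 day) = -2.200 mm/day.
P = E + C − dPW/dt = 2.4 + (17) − (-2.200) = 21.6 mm/day.

P ≈ 21.6 mm/day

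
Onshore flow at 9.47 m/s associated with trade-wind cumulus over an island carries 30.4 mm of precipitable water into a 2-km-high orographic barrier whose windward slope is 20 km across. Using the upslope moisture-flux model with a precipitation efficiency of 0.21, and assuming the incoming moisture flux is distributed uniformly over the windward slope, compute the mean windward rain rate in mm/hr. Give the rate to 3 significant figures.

R ≈ 10.9 mm/hr

Incoming column moisture flux per unit ridge length: F = V × PW = 9.47 × 30.4 = 287.888 mm·m/s.
Spread over the 20 km slope with efficiency ε = 0.21: R = ε·F/W = 0.21 × 287.888 / 20000 m = 3.023e-03 mm/s.
R = 3.023e-03 × 3600 = 10.9 mm/hr.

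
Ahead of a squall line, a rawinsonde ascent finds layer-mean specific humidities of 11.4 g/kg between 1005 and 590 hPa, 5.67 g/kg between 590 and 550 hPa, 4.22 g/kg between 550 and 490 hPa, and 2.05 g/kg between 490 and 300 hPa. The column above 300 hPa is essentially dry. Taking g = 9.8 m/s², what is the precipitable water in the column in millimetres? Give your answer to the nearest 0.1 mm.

Precipitable water is the column-integrated vapour mass per unit area: PW = (1/g) Σ q̄ Δp, with q in kg/kg and Δp in Pa (1 kg/m² of water = 1 mm).
Layer 1005–590 hPa: Δp = 415 hPa = 41500 Pa, q̄ = 0.0114 kg/kg → 0.0114 × 41500 / 9.8 = 48.28 mm
Layer 590–550 hPa: Δp = 40 hPa = 4000 Pa, q̄ = 0.00567 kg/kg → 0.00567 × 4000 / 9.8 = 2.31 mm
Layer 550–490 hPa: Δp = 60 hPa = 6000 Pa, q̄ = 0.00422 kg/kg → 0.00422 × 6000 / 9.8 = 2.58 mm
Layer 490–300 hPa: Δp = 190 hPa = 19000 Pa, q̄ = 0.00205 kg/kg → 0.00205 × 19000 / 9.8 = 3.97 mm
PW = 48.28 + 2.31 + 2.58 + 3.97 = 57.14 ≈ 57.1 mm.

PW ≈ 57.1 mm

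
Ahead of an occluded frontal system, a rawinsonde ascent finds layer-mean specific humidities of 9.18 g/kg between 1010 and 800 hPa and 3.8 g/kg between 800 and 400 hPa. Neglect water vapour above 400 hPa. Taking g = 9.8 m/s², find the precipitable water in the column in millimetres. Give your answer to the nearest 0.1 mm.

Precipitable water is the column-integrated vapour mass per unit area: PW = (1/g) Σ q̄ Δp, with q in kg/kg and Δp in Pa (1 kg/m² of water = 1 mm).
Layer 1010–800 hPa: Δp = 210 hPa = 21000 Pa, q̄ = 0.00918 kg/kg → 0.00918 × 21000 / 9.8 = 19.67 mm
Layer 800–400 hPa: Δp = 400 hPa = 40000 Pa, q̄ = 0.0038 kg/kg → 0.0038 × 40000 / 9.8 = 15.51 mm
PW = 19.67 + 15.51 = 35.18 ≈ 35.2 mm.

PW ≈ 35.2 mm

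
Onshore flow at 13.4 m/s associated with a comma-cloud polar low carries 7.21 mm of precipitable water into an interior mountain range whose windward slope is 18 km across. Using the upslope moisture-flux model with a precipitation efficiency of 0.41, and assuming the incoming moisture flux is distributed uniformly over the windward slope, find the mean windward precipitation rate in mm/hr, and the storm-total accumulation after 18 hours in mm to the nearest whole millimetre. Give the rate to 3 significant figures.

R ≈ 7.92 mm/hr; total ≈ 143 mm

Incoming column moisture flux per unit ridge length: F = V × PW = 13.4 × 7.21 = 96.614 mm·m/s.
Spread over the 18 km slope with efficiency ε = 0.41: R = ε·F/W = 0.41 × 96.614 / 18000 m = 2.201e-03 mm/s.
R = 2.201e-03 × 3600 = 7.92 mm/hr.
Over 18 h: total = 7.92 × 18 = 142.56 ≈ 143 mm.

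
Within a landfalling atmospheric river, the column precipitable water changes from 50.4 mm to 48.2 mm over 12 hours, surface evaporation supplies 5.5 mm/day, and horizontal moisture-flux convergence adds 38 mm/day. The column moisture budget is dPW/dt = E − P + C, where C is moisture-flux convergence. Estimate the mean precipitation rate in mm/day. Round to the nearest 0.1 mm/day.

dPW/dt = (48.2 − 50.4) mm / (12/24 day) = -4.400 mm/day.
P = E + C − dPW/dt = 5.5 + (38) − (-4.400) = 47.9 mm/day.

P ≈ 47.9 mm/day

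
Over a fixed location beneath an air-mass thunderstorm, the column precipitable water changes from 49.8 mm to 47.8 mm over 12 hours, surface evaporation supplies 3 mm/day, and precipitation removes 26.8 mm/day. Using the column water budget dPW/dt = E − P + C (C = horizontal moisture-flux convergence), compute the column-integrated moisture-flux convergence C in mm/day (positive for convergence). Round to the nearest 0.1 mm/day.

dPW/dt = (47.8 − 49.8) mm / (12/24 day) = -4.000 mm/day.
C = dPW/dt − E + P = (-4.000) − 3 + 26.8 = 19.8 mm/day.

C ≈ 19.8 mm/day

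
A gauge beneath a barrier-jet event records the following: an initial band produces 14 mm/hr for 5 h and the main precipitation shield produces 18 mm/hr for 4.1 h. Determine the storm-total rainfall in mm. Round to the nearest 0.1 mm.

total ≈ 143.8 mm

Total = Σ Rᵢ Δtᵢ = 14 × 5 + 18 × 4.1
      = 70 + 73.8 = 143.8 mm.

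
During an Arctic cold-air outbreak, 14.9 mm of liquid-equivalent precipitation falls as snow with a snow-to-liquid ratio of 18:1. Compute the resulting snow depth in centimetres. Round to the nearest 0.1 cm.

snow depth ≈ 26.8 cm

Snow depth = liquid × ratio = 14.9 mm × 18 = 268.2 mm = 26.8 cm.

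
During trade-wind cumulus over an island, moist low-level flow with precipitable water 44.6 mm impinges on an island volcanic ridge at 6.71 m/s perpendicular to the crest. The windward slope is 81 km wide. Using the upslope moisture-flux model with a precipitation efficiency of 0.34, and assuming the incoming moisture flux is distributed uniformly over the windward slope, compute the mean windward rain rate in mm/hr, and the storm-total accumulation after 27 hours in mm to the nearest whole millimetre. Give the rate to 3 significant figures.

Incoming column moisture flux per unit ridge length: F = V × PW = 6.71 × 44.6 = 299.266 mm·m/s.
Spread over the 81 km slope with efficiency ε = 0.34: R = ε·F/W = 0.34 × 299.266 / 81000 m = 1.256e-03 mm/s.
R = 1.256e-03 × 3600 = 4.52 mm/hr.
Over 27 h: total = 4.52 × 27 = 122.04 ≈ 122 mm.

R ≈ 4.52 mm/hr; total ≈ 122 mm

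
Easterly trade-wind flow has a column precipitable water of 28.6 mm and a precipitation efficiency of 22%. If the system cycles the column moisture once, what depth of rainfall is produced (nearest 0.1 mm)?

Rainfall = ε × PW = 0.22 × 28.6 = 6.3 mm.

rainfall ≈ 6.3 mm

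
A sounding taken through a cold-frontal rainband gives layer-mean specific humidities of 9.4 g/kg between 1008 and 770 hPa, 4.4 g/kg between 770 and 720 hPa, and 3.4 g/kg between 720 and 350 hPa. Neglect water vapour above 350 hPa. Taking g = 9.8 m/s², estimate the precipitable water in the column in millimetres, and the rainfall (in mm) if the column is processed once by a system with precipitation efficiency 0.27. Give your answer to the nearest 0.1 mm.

PW ≈ 37.9 mm; rainfall ≈ 10.2 mm

Precipitable water is the column-integrated vapour mass per unit area: PW = (1/g) Σ q̄ Δp, with q in kg/kg and Δp in Pa (1 kg/m² of water = 1 mm).
Layer 1008–770 hPa: Δp = 238 hPa = 23800 Pa, q̄ = 0.0094 kg/kg → 0.0094 × 23800 / 9.8 = 22.83 mm
Layer 770–720 hPa: Δp = 50 hPa = 5000 Pa, q̄ = 0.0044 kg/kg → 0.0044 × 5000 / 9.8 = 2.24 mm
Layer 720–350 hPa: Δp = 370 hPa = 37000 Pa, q̄ = 0.0034 kg/kg → 0.0034 × 37000 / 9.8 = 12.84 mm
PW = 22.83 + 2.24 + 12.84 = 37.91 ≈ 37.9 mm.
Rainfall = ε × PW = 0.27 × 37.9 = 10.2 mm.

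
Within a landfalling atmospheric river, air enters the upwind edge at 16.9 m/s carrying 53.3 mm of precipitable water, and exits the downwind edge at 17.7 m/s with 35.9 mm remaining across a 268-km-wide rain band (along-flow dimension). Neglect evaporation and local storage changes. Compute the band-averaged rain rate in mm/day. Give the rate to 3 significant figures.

R ≈ 85.5 mm/day

Column moisture flux per unit crosswind length is F = V × PW.
Inflow: F_in = 16.9 × 53.3 = 900.77 mm·m/s
Outflow: F_out = 17.7 × 35.9 = 635.43 mm·m/s
Steady-state rate R = (F_in − F_out)/L = (900.77 − 635.43) / 268000 m = 9.901e-04 mm/s.
R = 9.901e-04 × 3600 × 24 = 85.5 mm/day.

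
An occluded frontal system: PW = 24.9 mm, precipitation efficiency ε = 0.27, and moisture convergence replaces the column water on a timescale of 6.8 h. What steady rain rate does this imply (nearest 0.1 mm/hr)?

R ≈ 1.0 mm/hr

Each overturning extracts ε × PW = 0.27 × 24.9 = 6.723 mm.
Rate = ε·PW / τ = 6.723 / 6.8 h = 1.0 mm/hr.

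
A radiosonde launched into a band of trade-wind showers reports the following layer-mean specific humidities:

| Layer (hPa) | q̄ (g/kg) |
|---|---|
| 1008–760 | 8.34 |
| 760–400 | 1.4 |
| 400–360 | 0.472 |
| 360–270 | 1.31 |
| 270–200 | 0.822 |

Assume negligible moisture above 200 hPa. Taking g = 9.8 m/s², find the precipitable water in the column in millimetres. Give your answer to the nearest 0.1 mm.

PW ≈ 28.2 mm

Precipitable water is the column-integrated vapour mass per unit area: PW = (1/g) Σ q̄ Δp, with q in kg/kg and Δp in Pa (1 kg/m² of water = 1 mm).
Layer 1008–760 hPa: Δp = 248 hPa = 24800 Pa, q̄ = 0.00834 kg/kg → 0.00834 × 24800 / 9.8 = 21.11 mm
Layer 760–400 hPa: Δp = 360 hPa = 36000 Pa, q̄ = 0.0014 kg/kg → 0.0014 × 36000 / 9.8 = 5.14 mm
Layer 400–360 hPa: Δp = 40 hPa = 4000 Pa, q̄ = 0.000472 kg/kg → 0.000472 × 4000 / 9.8 = 0.19 mm
Layer 360–270 hPa: Δp = 90 hPa = 9000 Pa, q̄ = 0.00131 kg/kg → 0.00131 × 9000 / 9.8 = 1.20 mm
Layer 270–200 hPa: Δp = 70 hPa = 7000 Pa, q̄ = 0.000822 kg/kg → 0.000822 × 7000 / 9.8 = 0.59 mm
PW = 21.11 + 5.14 + 0.19 + 1.20 + 0.59 = 28.23 ≈ 28.2 mm.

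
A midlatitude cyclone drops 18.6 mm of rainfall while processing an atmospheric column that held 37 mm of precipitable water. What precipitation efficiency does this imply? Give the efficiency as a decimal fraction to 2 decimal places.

ε = rainfall / PW = 18.6 / 37 = 0.50.

ε ≈ 0.50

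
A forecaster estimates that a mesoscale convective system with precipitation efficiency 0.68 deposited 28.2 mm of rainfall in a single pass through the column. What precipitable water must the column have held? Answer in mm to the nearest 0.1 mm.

PW = rainfall / ε = 28.2 / 0.68 = 41.5 mm.

PW ≈ 41.5 mm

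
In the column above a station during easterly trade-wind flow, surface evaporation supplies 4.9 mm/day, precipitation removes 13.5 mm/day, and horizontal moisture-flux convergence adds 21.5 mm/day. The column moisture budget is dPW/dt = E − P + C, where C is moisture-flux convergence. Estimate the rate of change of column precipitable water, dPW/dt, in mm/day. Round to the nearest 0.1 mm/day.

dPW/dt ≈ 12.9 mm/day

dPW/dt = E − P + C = 4.9 − 13.5 + (21.5) = 12.9 mm/day.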